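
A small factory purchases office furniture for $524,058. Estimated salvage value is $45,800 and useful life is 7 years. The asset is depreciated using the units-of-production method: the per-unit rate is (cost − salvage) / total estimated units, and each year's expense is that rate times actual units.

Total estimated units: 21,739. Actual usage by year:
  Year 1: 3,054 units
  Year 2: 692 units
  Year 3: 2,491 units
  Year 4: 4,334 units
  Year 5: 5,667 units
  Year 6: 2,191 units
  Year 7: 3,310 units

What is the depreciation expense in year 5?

Depreciable base = $524,058 − $45,800 = $478,258.
Rate = $478,258 / 21,739 units = $22 per unit.
Year 1: 3,054 × $22 = $67,188. Book value $456,870.
Year 2: 692 × $22 = $15,224. Book value $441,646.
Year 3: 2,491 × $22 = $54,802. Book value $386,844.
Year 4: 4,334 × $22 = $95,348. Book value $291,496.
Year 5: 5,667 × $22 = $124,674. Book value $166,822.

$124,674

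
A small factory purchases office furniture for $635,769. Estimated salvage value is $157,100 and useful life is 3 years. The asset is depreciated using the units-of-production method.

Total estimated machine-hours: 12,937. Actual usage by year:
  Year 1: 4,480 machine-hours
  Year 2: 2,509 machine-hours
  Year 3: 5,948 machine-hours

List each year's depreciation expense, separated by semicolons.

$165,760; $92,833; $220,076

Depreciable base = $635,769 − $157,100 = $478,669.
Rate = $478,669 / 12,937 machine-hours = $37 per machine-hour.
Year 1: 4,480 × $37 = $165,760. Book value $470,009.
Year 2: 2,509 × $37 = $92,833. Book value $377,176.
Year 3: 5,948 × $37 = $220,076. Book value $157,100.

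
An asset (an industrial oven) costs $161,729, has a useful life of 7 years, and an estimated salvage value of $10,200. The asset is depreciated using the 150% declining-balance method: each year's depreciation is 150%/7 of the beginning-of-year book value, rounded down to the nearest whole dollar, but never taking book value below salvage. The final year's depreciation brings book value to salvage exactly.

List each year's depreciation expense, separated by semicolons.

$34,656; $27,229; $21,395; $16,810; $13,208; $10,378; $27,853

Depreciable base = $161,729 − $10,200 = $151,529.
Year 1: ⌊$161,729 × 150%/7⌋ = $34,656. Book value $127,073.
Year 2: ⌊$127,073 × 150%/7⌋ = $27,229. Book value $99,844.
Year 3: ⌊$99,844 × 150%/7⌋ = $21,395. Book value $78,449.
Year 4: ⌊$78,449 × 150%/7⌋ = $16,810. Book value $61,639.
Year 5: ⌊$61,639 × 150%/7⌋ = $13,208. Book value $48,431.
Year 6: ⌊$48,431 × 150%/7⌋ = $10,378. Book value $38,053.
Year 7 (final): $38,053 − $10,200 = $27,853. Book value $10,200.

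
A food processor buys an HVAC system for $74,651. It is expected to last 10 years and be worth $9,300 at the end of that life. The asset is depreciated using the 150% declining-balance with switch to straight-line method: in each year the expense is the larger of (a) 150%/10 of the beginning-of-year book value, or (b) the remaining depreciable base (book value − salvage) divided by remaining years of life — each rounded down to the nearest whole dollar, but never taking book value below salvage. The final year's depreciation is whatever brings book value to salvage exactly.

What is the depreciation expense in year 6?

Depreciable base = $74,651 − $9,300 = $65,351.
Year 1: DB = ⌊$74,651 × 150%/10⌋ = $11,197; SL = ⌊$65,351/10⌋ = $6,535 → take DB $11,197. Book value $63,454.
Year 2: DB = ⌊$63,454 × 150%/10⌋ = $9,518; SL = ⌊$54,154/9⌋ = $6,017 → take DB $9,518. Book value $53,936.
Year 3: DB = ⌊$53,936 × 150%/10⌋ = $8,090; SL = ⌊$44,636/8⌋ = $5,579 → take DB $8,090. Book value $45,846.
Year 4: DB = ⌊$45,846 × 150%/10⌋ = $6,876; SL = ⌊$36,546/7⌋ = $5,220 → take DB $6,876. Book value $38,970.
Year 5: DB = ⌊$38,970 × 150%/10⌋ = $5,845; SL = ⌊$29,670/6⌋ = $4,945 → take DB $5,845. Book value $33,125.
Year 6: DB = ⌊$33,125 × 150%/10⌋ = $4,968; SL = ⌊$23,825/5⌋ = $4,765 → take DB $4,968. Book value $28,157.

$4,968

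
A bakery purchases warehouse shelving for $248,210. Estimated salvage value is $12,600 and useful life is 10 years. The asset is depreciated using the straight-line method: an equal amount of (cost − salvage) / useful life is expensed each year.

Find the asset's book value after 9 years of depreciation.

$36,161

Depreciable base = $248,210 − $12,600 = $235,610.
Annual expense = $235,610 / 10 = $23,561.
End of year 1: book value $224,649.
End of year 2: book value $201,088.
End of year 3: book value $177,527.
End of year 4: book value $153,966.
End of year 5: book value $130,405.
End of year 6: book value $106,844.
End of year 7: book value $83,283.
End of year 8: book value $59,722.
End of year 9: book value $36,161.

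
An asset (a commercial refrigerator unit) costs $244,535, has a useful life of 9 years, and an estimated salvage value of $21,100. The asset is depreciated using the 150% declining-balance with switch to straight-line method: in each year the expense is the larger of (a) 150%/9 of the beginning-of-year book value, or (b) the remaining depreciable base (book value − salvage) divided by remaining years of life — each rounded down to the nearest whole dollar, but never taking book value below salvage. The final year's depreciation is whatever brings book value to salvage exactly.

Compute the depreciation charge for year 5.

Depreciable base = $244,535 − $21,100 = $223,435.
Year 1: DB = ⌊$244,535 × 150%/9⌋ = $40,755; SL = ⌊$223,435/9⌋ = $24,826 → take DB $40,755. Book value $203,780.
Year 2: DB = ⌊$203,780 × 150%/9⌋ = $33,963; SL = ⌊$182,680/8⌋ = $22,835 → take DB $33,963. Book value $169,817.
Year 3: DB = ⌊$169,817 × 150%/9⌋ = $28,302; SL = ⌊$148,717/7⌋ = $21,245 → take DB $28,302. Book value $141,515.
Year 4: DB = ⌊$141,515 × 150%/9⌋ = $23,585; SL = ⌊$120,415/6⌋ = $20,069 → take DB $23,585. Book value $117,930.
Year 5: DB = ⌊$117,930 × 150%/9⌋ = $19,655; SL = ⌊$96,830/5⌋ = $19,366 → take DB $19,655. Book value $98,275.

$19,655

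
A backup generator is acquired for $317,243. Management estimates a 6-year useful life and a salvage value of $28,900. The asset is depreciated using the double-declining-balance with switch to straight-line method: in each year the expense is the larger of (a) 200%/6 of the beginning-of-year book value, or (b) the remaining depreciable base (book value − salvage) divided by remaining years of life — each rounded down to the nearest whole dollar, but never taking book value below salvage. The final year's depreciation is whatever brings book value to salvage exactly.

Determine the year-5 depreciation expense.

$20,888

Depreciable base = $317,243 − $28,900 = $288,343.
Year 1: DB = ⌊$317,243 × 200%/6⌋ = $105,747; SL = ⌊$288,343/6⌋ = $48,057 → take DB $105,747. Book value $211,496.
Year 2: DB = ⌊$211,496 × 200%/6⌋ = $70,498; SL = ⌊$182,596/5⌋ = $36,519 → take DB $70,498. Book value $140,998.
Year 3: DB = ⌊$140,998 × 200%/6⌋ = $46,999; SL = ⌊$112,098/4⌋ = $28,024 → take DB $46,999. Book value $93,999.
Year 4: DB = ⌊$93,999 × 200%/6⌋ = $31,333; SL = ⌊$65,099/3⌋ = $21,699 → take DB $31,333. Book value $62,666.
Year 5: DB = ⌊$62,666 × 200%/6⌋ = $20,888; SL = ⌊$33,766/2⌋ = $16,883 → take DB $20,888. Book value $41,778.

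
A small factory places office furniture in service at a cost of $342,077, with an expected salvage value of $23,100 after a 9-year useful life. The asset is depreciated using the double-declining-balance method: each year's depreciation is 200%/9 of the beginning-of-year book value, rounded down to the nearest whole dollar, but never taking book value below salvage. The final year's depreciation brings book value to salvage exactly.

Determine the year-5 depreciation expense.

Depreciable base = $342,077 − $23,100 = $318,977.
Year 1: ⌊$342,077 × 200%/9⌋ = $76,017. Book value $266,060.
Year 2: ⌊$266,060 × 200%/9⌋ = $59,124. Book value $206,936.
Year 3: ⌊$206,936 × 200%/9⌋ = $45,985. Book value $160,951.
Year 4: ⌊$160,951 × 200%/9⌋ = $35,766. Book value $125,185.
Year 5: ⌊$125,185 × 200%/9⌋ = $27,818. Book value $97,367.

$27,818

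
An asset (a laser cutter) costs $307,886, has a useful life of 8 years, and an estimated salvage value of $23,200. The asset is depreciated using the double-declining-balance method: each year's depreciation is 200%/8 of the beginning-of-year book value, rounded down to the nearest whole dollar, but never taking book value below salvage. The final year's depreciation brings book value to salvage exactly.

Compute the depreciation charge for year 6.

$18,266

Depreciable base = $307,886 − $23,200 = $284,686.
Year 1: ⌊$307,886 × 200%/8⌋ = $76,971. Book value $230,915.
Year 2: ⌊$230,915 × 200%/8⌋ = $57,728. Book value $173,187.
Year 3: ⌊$173,187 × 200%/8⌋ = $43,296. Book value $129,891.
Year 4: ⌊$129,891 × 200%/8⌋ = $32,472. Book value $97,419.
Year 5: ⌊$97,419 × 200%/8⌋ = $24,354. Book value $73,065.
Year 6: ⌊$73,065 × 200%/8⌋ = $18,266. Book value $54,799.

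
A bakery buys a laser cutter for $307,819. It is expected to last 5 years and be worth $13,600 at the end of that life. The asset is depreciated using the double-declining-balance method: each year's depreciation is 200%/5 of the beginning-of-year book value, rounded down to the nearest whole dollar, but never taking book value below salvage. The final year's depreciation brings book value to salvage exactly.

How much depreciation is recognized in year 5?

$26,294

Depreciable base = $307,819 − $13,600 = $294,219.
Year 1: ⌊$307,819 × 200%/5⌋ = $123,127. Book value $184,692.
Year 2: ⌊$184,692 × 200%/5⌋ = $73,876. Book value $110,816.
Year 3: ⌊$110,816 × 200%/5⌋ = $44,326. Book value $66,490.
Year 4: ⌊$66,490 × 200%/5⌋ = $26,596. Book value $39,894.
Year 5 (final): $39,894 − $13,600 = $26,294. Book value $13,600.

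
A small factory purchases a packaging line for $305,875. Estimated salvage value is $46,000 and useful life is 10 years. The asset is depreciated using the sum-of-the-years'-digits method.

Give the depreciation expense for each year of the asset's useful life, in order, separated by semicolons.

$47,250; $42,525; $37,800; $33,075; $28,350; $23,625; $18,900; $14,175; $9,450; $4,725

Depreciable base = $305,875 − $46,000 = $259,875.
Sum of the years' digits = 10+9+8+7+6+5+4+3+2+1 = 55.
Year 1: $259,875 × 10/55 = $47,250. Book value $258,625.
Year 2: $259,875 × 9/55 = $42,525. Book value $216,100.
Year 3: $259,875 × 8/55 = $37,800. Book value $178,300.
Year 4: $259,875 × 7/55 = $33,075. Book value $145,225.
Year 5: $259,875 × 6/55 = $28,350. Book value $116,875.
Year 6: $259,875 × 5/55 = $23,625. Book value $93,250.
Year 7: $259,875 × 4/55 = $18,900. Book value $74,350.
Year 8: $259,875 × 3/55 = $14,175. Book value $60,175.
Year 9: $259,875 × 2/55 = $9,450. Book value $50,725.
Year 10: $259,875 × 1/55 = $4,725. Book value $46,000.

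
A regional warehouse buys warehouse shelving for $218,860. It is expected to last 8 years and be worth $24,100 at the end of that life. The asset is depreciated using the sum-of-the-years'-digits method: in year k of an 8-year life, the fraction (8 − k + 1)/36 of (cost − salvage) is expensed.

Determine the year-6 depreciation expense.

$16,230

Depreciable base = $218,860 − $24,100 = $194,760.
Sum of the years' digits = 8+7+6+5+4+3+2+1 = 36.
Year 1: $194,760 × 8/36 = $43,280. Book value $175,580.
Year 2: $194,760 × 7/36 = $37,870. Book value $137,710.
Year 3: $194,760 × 6/36 = $32,460. Book value $105,250.
Year 4: $194,760 × 5/36 = $27,050. Book value $78,200.
Year 5: $194,760 × 4/36 = $21,640. Book value $56,560.
Year 6: $194,760 × 3/36 = $16,230. Book value $40,330.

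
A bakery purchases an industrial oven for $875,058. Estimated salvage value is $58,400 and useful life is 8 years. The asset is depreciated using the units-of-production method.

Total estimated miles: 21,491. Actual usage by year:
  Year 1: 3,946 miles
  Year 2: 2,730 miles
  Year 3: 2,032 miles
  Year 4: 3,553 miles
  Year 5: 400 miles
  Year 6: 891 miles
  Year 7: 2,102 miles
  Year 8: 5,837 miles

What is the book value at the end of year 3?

$544,154

Depreciable base = $875,058 − $58,400 = $816,658.
Rate = $816,658 / 21,491 miles = $38 per mile.
Year 1: 3,946 × $38 = $149,948. Book value $725,110.
Year 2: 2,730 × $38 = $103,740. Book value $621,370.
Year 3: 2,032 × $38 = $77,216. Book value $544,154.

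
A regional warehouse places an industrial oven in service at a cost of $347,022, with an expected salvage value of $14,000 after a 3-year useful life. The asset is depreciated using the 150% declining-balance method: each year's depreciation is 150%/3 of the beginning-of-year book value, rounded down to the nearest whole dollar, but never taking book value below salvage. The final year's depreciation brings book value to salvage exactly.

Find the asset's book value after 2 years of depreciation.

Depreciable base = $347,022 − $14,000 = $333,022.
Year 1: ⌊$347,022 × 150%/3⌋ = $173,511. Book value $173,511.
Year 2: ⌊$173,511 × 150%/3⌋ = $86,755. Book value $86,756.

$86,756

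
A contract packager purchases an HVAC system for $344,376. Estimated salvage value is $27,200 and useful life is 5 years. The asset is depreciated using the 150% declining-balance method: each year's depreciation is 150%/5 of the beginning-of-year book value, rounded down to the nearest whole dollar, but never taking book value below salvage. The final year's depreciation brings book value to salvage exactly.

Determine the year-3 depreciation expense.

$50,623

Depreciable base = $344,376 − $27,200 = $317,176.
Year 1: ⌊$344,376 × 150%/5⌋ = $103,312. Book value $241,064.
Year 2: ⌊$241,064 × 150%/5⌋ = $72,319. Book value $168,745.
Year 3: ⌊$168,745 × 150%/5⌋ = $50,623. Book value $118,122.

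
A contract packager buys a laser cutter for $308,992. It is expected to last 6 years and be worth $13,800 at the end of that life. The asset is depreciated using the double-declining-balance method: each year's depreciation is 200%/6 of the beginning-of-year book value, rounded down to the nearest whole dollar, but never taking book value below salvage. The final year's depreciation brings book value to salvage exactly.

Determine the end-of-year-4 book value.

$61,036

Depreciable base = $308,992 − $13,800 = $295,192.
Year 1: ⌊$308,992 × 200%/6⌋ = $102,997. Book value $205,995.
Year 2: ⌊$205,995 × 200%/6⌋ = $68,665. Book value $137,330.
Year 3: ⌊$137,330 × 200%/6⌋ = $45,776. Book value $91,554.
Year 4: ⌊$91,554 × 200%/6⌋ = $30,518. Book value $61,036.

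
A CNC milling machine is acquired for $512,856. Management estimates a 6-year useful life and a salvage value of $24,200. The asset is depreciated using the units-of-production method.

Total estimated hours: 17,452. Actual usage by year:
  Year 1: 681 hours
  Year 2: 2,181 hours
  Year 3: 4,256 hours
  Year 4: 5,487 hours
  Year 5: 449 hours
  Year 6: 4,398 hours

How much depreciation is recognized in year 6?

$123,144

Depreciable base = $512,856 − $24,200 = $488,656.
Rate = $488,656 / 17,452 hours = $28 per hour.
Year 1: 681 × $28 = $19,068. Book value $493,788.
Year 2: 2,181 × $28 = $61,068. Book value $432,720.
Year 3: 4,256 × $28 = $119,168. Book value $313,552.
Year 4: 5,487 × $28 = $153,636. Book value $159,916.
Year 5: 449 × $28 = $12,572. Book value $147,344.
Year 6: 4,398 × $28 = $123,144. Book value $24,200.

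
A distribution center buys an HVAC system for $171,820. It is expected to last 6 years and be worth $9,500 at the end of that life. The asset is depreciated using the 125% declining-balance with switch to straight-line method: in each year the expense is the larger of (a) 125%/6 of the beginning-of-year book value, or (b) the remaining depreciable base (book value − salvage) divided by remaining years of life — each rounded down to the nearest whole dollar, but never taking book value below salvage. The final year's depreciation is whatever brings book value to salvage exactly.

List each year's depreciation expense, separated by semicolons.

$35,795; $28,338; $24,546; $24,547; $24,547; $24,547

Depreciable base = $171,820 − $9,500 = $162,320.
Year 1: DB = ⌊$171,820 × 125%/6⌋ = $35,795; SL = ⌊$162,320/6⌋ = $27,053 → take DB $35,795. Book value $136,025.
Year 2: DB = ⌊$136,025 × 125%/6⌋ = $28,338; SL = ⌊$126,525/5⌋ = $25,305 → take DB $28,338. Book value $107,687.
Year 3: DB = ⌊$107,687 × 125%/6⌋ = $22,434; SL = ⌊$98,187/4⌋ = $24,546 → take SL $24,546. Book value $83,141.
Year 4: DB = ⌊$83,141 × 125%/6⌋ = $17,321; SL = ⌊$73,641/3⌋ = $24,547 → take SL $24,547. Book value $58,594.
Year 5: DB = ⌊$58,594 × 125%/6⌋ = $12,207; SL = ⌊$49,094/2⌋ = $24,547 → take SL $24,547. Book value $34,047.
Year 6 (final): $34,047 − $9,500 = $24,547. Book value $9,500.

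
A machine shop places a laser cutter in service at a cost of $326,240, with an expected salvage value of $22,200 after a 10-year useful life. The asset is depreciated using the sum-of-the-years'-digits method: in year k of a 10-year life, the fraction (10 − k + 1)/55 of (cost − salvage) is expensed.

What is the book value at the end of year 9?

$27,728

Depreciable base = $326,240 − $22,200 = $304,040.
Sum of the years' digits = 10+9+8+7+6+5+4+3+2+1 = 55.
Year 1: $304,040 × 10/55 = $55,280. Book value $270,960.
Year 2: $304,040 × 9/55 = $49,752. Book value $221,208.
Year 3: $304,040 × 8/55 = $44,224. Book value $176,984.
Year 4: $304,040 × 7/55 = $38,696. Book value $138,288.
Year 5: $304,040 × 6/55 = $33,168. Book value $105,120.
Year 6: $304,040 × 5/55 = $27,640. Book value $77,480.
Year 7: $304,040 × 4/55 = $22,112. Book value $55,368.
Year 8: $304,040 × 3/55 = $16,584. Book value $38,784.
Year 9: $304,040 × 2/55 = $11,056. Book value $27,728.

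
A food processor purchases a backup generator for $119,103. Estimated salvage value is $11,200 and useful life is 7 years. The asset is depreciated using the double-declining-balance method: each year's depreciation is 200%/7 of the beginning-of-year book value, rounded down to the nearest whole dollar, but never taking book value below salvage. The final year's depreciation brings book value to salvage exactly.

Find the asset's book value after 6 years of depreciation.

Depreciable base = $119,103 − $11,200 = $107,903.
Year 1: ⌊$119,103 × 200%/7⌋ = $34,029. Book value $85,074.
Year 2: ⌊$85,074 × 200%/7⌋ = $24,306. Book value $60,768.
Year 3: ⌊$60,768 × 200%/7⌋ = $17,362. Book value $43,406.
Year 4: ⌊$43,406 × 200%/7⌋ = $12,401. Book value $31,005.
Year 5: ⌊$31,005 × 200%/7⌋ = $8,858. Book value $22,147.
Year 6: ⌊$22,147 × 200%/7⌋ = $6,327. Book value $15,820.

$15,820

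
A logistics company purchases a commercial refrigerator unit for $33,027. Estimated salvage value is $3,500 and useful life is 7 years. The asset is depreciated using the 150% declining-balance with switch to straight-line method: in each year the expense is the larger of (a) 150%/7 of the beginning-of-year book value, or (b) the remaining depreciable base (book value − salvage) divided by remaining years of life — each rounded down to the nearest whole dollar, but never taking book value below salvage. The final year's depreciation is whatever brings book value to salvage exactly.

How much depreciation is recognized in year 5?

Depreciable base = $33,027 − $3,500 = $29,527.
Year 1: DB = ⌊$33,027 × 150%/7⌋ = $7,077; SL = ⌊$29,527/7⌋ = $4,218 → take DB $7,077. Book value $25,950.
Year 2: DB = ⌊$25,950 × 150%/7⌋ = $5,560; SL = ⌊$22,450/6⌋ = $3,741 → take DB $5,560. Book value $20,390.
Year 3: DB = ⌊$20,390 × 150%/7⌋ = $4,369; SL = ⌊$16,890/5⌋ = $3,378 → take DB $4,369. Book value $16,021.
Year 4: DB = ⌊$16,021 × 150%/7⌋ = $3,433; SL = ⌊$12,521/4⌋ = $3,130 → take DB $3,433. Book value $12,588.
Year 5: DB = ⌊$12,588 × 150%/7⌋ = $2,697; SL = ⌊$9,088/3⌋ = $3,029 → take SL $3,029. Book value $9,559.

$3,029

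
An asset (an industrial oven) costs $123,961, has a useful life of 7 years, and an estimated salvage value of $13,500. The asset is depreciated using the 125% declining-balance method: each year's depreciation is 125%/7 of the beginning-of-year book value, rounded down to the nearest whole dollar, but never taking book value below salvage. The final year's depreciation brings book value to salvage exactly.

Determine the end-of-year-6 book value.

$38,082

Depreciable base = $123,961 − $13,500 = $110,461.
Year 1: ⌊$123,961 × 125%/7⌋ = $22,135. Book value $101,826.
Year 2: ⌊$101,826 × 125%/7⌋ = $18,183. Book value $83,643.
Year 3: ⌊$83,643 × 125%/7⌋ = $14,936. Book value $68,707.
Year 4: ⌊$68,707 × 125%/7⌋ = $12,269. Book value $56,438.
Year 5: ⌊$56,438 × 125%/7⌋ = $10,078. Book value $46,360.
Year 6: ⌊$46,360 × 125%/7⌋ = $8,278. Book value $38,082.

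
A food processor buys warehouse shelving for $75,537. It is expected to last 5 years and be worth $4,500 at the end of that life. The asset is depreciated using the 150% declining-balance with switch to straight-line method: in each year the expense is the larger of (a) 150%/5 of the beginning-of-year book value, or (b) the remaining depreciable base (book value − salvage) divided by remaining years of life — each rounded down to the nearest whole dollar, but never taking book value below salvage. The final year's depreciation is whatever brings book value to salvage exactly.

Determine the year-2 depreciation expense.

Depreciable base = $75,537 − $4,500 = $71,037.
Year 1: DB = ⌊$75,537 × 150%/5⌋ = $22,661; SL = ⌊$71,037/5⌋ = $14,207 → take DB $22,661. Book value $52,876.
Year 2: DB = ⌊$52,876 × 150%/5⌋ = $15,862; SL = ⌊$48,376/4⌋ = $12,094 → take DB $15,862. Book value $37,014.

$15,862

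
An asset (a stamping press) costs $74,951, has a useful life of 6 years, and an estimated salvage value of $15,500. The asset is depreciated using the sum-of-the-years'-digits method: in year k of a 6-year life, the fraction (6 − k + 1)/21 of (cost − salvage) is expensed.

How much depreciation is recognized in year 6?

Depreciable base = $74,951 − $15,500 = $59,451.
Sum of the years' digits = 6+5+4+3+2+1 = 21.
Year 1: $59,451 × 6/21 = $16,986. Book value $57,965.
Year 2: $59,451 × 5/21 = $14,155. Book value $43,810.
Year 3: $59,451 × 4/21 = $11,324. Book value $32,486.
Year 4: $59,451 × 3/21 = $8,493. Book value $23,993.
Year 5: $59,451 × 2/21 = $5,662. Book value $18,331.
Year 6: $59,451 × 1/21 = $2,831. Book value $15,500.

$2,831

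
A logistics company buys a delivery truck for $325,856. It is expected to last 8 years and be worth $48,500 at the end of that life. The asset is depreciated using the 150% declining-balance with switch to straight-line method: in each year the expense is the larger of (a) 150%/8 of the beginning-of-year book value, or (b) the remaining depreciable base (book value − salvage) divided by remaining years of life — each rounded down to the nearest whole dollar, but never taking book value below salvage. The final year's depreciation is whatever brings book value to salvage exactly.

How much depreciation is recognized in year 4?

Depreciable base = $325,856 − $48,500 = $277,356.
Year 1: DB = ⌊$325,856 × 150%/8⌋ = $61,098; SL = ⌊$277,356/8⌋ = $34,669 → take DB $61,098. Book value $264,758.
Year 2: DB = ⌊$264,758 × 150%/8⌋ = $49,642; SL = ⌊$216,258/7⌋ = $30,894 → take DB $49,642. Book value $215,116.
Year 3: DB = ⌊$215,116 × 150%/8⌋ = $40,334; SL = ⌊$166,616/6⌋ = $27,769 → take DB $40,334. Book value $174,782.
Year 4: DB = ⌊$174,782 × 150%/8⌋ = $32,771; SL = ⌊$126,282/5⌋ = $25,256 → take DB $32,771. Book value $142,011.

$32,771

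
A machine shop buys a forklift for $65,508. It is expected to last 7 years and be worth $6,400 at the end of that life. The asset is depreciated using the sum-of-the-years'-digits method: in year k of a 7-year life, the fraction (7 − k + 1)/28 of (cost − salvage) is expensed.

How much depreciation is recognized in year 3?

$10,555

Depreciable base = $65,508 − $6,400 = $59,108.
Sum of the years' digits = 7+6+5+4+3+2+1 = 28.
Year 1: $59,108 × 7/28 = $14,777. Book value $50,731.
Year 2: $59,108 × 6/28 = $12,666. Book value $38,065.
Year 3: $59,108 × 5/28 = $10,555. Book value $27,510.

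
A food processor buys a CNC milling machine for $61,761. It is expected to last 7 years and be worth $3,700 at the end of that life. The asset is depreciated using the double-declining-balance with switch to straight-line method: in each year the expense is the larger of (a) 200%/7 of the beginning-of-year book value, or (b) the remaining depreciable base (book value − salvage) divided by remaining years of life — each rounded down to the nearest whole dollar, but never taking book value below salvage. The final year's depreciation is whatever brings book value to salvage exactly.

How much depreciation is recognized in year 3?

Depreciable base = $61,761 − $3,700 = $58,061.
Year 1: DB = ⌊$61,761 × 200%/7⌋ = $17,646; SL = ⌊$58,061/7⌋ = $8,294 → take DB $17,646. Book value $44,115.
Year 2: DB = ⌊$44,115 × 200%/7⌋ = $12,604; SL = ⌊$40,415/6⌋ = $6,735 → take DB $12,604. Book value $31,511.
Year 3: DB = ⌊$31,511 × 200%/7⌋ = $9,003; SL = ⌊$27,811/5⌋ = $5,562 → take DB $9,003. Book value $22,508.

$9,003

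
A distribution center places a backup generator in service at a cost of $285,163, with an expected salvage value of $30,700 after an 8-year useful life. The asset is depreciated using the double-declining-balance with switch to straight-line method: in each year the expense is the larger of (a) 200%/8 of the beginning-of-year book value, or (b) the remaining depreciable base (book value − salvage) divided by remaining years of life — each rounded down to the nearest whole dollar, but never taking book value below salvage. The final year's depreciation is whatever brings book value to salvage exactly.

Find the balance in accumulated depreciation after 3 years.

Depreciable base = $285,163 − $30,700 = $254,463.
Year 1: DB = ⌊$285,163 × 200%/8⌋ = $71,290; SL = ⌊$254,463/8⌋ = $31,807 → take DB $71,290. Book value $213,873.
Year 2: DB = ⌊$213,873 × 200%/8⌋ = $53,468; SL = ⌊$183,173/7⌋ = $26,167 → take DB $53,468. Book value $160,405.
Year 3: DB = ⌊$160,405 × 200%/8⌋ = $40,101; SL = ⌊$129,705/6⌋ = $21,617 → take DB $40,101. Book value $120,304.
Accumulated through year 3 = $285,163 − $120,304 = $164,859.

$164,859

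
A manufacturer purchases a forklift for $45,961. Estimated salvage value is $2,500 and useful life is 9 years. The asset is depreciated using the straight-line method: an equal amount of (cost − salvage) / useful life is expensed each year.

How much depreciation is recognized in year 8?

$4,829

Depreciable base = $45,961 − $2,500 = $43,461.
Annual expense = $43,461 / 9 = $4,829.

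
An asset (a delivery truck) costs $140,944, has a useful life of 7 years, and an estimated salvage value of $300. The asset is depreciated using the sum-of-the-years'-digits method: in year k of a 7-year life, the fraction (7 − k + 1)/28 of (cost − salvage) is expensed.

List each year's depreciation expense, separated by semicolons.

$35,161; $30,138; $25,115; $20,092; $15,069; $10,046; $5,023

Depreciable base = $140,944 − $300 = $140,644.
Sum of the years' digits = 7+6+5+4+3+2+1 = 28.
Year 1: $140,644 × 7/28 = $35,161. Book value $105,783.
Year 2: $140,644 × 6/28 = $30,138. Book value $75,645.
Year 3: $140,644 × 5/28 = $25,115. Book value $50,530.
Year 4: $140,644 × 4/28 = $20,092. Book value $30,438.
Year 5: $140,644 × 3/28 = $15,069. Book value $15,369.
Year 6: $140,644 × 2/28 = $10,046. Book value $5,323.
Year 7: $140,644 × 1/28 = $5,023. Book value $300.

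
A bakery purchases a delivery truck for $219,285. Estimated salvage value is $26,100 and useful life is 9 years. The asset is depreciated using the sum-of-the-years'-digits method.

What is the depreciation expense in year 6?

$17,172

Depreciable base = $219,285 − $26,100 = $193,185.
Sum of the years' digits = 9+8+7+6+5+4+3+2+1 = 45.
Year 1: $193,185 × 9/45 = $38,637. Book value $180,648.
Year 2: $193,185 × 8/45 = $34,344. Book value $146,304.
Year 3: $193,185 × 7/45 = $30,051. Book value $116,253.
Year 4: $193,185 × 6/45 = $25,758. Book value $90,495.
Year 5: $193,185 × 5/45 = $21,465. Book value $69,030.
Year 6: $193,185 × 4/45 = $17,172. Book value $51,858.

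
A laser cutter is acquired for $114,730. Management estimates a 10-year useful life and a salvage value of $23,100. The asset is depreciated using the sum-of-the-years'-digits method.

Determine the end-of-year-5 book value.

Depreciable base = $114,730 − $23,100 = $91,630.
Sum of the years' digits = 10+9+8+7+6+5+4+3+2+1 = 55.
Year 1: $91,630 × 10/55 = $16,660. Book value $98,070.
Year 2: $91,630 × 9/55 = $14,994. Book value $83,076.
Year 3: $91,630 × 8/55 = $13,328. Book value $69,748.
Year 4: $91,630 × 7/55 = $11,662. Book value $58,086.
Year 5: $91,630 × 6/55 = $9,996. Book value $48,090.

$48,090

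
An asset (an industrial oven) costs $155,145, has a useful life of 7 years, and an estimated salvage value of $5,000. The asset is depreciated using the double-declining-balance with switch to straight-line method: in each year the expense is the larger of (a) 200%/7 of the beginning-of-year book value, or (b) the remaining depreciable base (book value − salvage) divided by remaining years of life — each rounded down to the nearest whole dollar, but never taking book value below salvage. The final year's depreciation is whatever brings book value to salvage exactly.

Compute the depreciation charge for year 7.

$11,796

Depreciable base = $155,145 − $5,000 = $150,145.
Year 1: DB = ⌊$155,145 × 200%/7⌋ = $44,327; SL = ⌊$150,145/7⌋ = $21,449 → take DB $44,327. Book value $110,818.
Year 2: DB = ⌊$110,818 × 200%/7⌋ = $31,662; SL = ⌊$105,818/6⌋ = $17,636 → take DB $31,662. Book value $79,156.
Year 3: DB = ⌊$79,156 × 200%/7⌋ = $22,616; SL = ⌊$74,156/5⌋ = $14,831 → take DB $22,616. Book value $56,540.
Year 4: DB = ⌊$56,540 × 200%/7⌋ = $16,154; SL = ⌊$51,540/4⌋ = $12,885 → take DB $16,154. Book value $40,386.
Year 5: DB = ⌊$40,386 × 200%/7⌋ = $11,538; SL = ⌊$35,386/3⌋ = $11,795 → take SL $11,795. Book value $28,591.
Year 6: DB = ⌊$28,591 × 200%/7⌋ = $8,168; SL = ⌊$23,591/2⌋ = $11,795 → take SL $11,795. Book value $16,796.
Year 7 (final): $16,796 − $5,000 = $11,796. Book value $5,000.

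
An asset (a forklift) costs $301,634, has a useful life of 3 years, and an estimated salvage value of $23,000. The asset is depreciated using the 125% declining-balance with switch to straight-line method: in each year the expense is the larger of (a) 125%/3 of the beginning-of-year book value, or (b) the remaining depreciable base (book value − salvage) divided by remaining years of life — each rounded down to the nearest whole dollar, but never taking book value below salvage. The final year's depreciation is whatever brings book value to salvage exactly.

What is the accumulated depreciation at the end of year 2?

Depreciable base = $301,634 − $23,000 = $278,634.
Year 1: DB = ⌊$301,634 × 125%/3⌋ = $125,680; SL = ⌊$278,634/3⌋ = $92,878 → take DB $125,680. Book value $175,954.
Year 2: DB = ⌊$175,954 × 125%/3⌋ = $73,314; SL = ⌊$152,954/2⌋ = $76,477 → take SL $76,477. Book value $99,477.
Accumulated through year 2 = $301,634 − $99,477 = $202,157.

$202,157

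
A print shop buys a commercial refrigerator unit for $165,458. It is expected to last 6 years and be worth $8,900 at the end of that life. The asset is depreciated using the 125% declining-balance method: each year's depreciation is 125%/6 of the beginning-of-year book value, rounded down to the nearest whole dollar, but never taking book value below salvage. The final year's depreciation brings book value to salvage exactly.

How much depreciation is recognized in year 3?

$21,603

Depreciable base = $165,458 − $8,900 = $156,558.
Year 1: ⌊$165,458 × 125%/6⌋ = $34,470. Book value $130,988.
Year 2: ⌊$130,988 × 125%/6⌋ = $27,289. Book value $103,699.
Year 3: ⌊$103,699 × 125%/6⌋ = $21,603. Book value $82,096.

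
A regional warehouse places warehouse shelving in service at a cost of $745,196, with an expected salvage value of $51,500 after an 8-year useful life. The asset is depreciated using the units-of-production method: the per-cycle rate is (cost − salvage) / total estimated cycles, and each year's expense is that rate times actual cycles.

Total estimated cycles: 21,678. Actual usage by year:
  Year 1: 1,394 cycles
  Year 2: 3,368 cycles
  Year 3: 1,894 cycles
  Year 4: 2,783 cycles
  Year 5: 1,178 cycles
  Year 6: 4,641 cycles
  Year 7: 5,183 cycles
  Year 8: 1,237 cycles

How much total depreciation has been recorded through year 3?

$212,992

Depreciable base = $745,196 − $51,500 = $693,696.
Rate = $693,696 / 21,678 cycles = $32 per cycle.
Year 1: 1,394 × $32 = $44,608. Book value $700,588.
Year 2: 3,368 × $32 = $107,776. Book value $592,812.
Year 3: 1,894 × $32 = $60,608. Book value $532,204.
Accumulated through year 3 = $745,196 − $532,204 = $212,992.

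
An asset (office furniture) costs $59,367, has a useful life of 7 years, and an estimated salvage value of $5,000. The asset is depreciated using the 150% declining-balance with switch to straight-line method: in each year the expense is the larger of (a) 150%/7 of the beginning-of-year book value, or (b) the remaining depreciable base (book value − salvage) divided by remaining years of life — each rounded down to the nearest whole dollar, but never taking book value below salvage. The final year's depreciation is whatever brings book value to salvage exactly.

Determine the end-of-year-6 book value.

Depreciable base = $59,367 − $5,000 = $54,367.
Year 1: DB = ⌊$59,367 × 150%/7⌋ = $12,721; SL = ⌊$54,367/7⌋ = $7,766 → take DB $12,721. Book value $46,646.
Year 2: DB = ⌊$46,646 × 150%/7⌋ = $9,995; SL = ⌊$41,646/6⌋ = $6,941 → take DB $9,995. Book value $36,651.
Year 3: DB = ⌊$36,651 × 150%/7⌋ = $7,853; SL = ⌊$31,651/5⌋ = $6,330 → take DB $7,853. Book value $28,798.
Year 4: DB = ⌊$28,798 × 150%/7⌋ = $6,171; SL = ⌊$23,798/4⌋ = $5,949 → take DB $6,171. Book value $22,627.
Year 5: DB = ⌊$22,627 × 150%/7⌋ = $4,848; SL = ⌊$17,627/3⌋ = $5,875 → take SL $5,875. Book value $16,752.
Year 6: DB = ⌊$16,752 × 150%/7⌋ = $3,589; SL = ⌊$11,752/2⌋ = $5,876 → take SL $5,876. Book value $10,876.

$10,876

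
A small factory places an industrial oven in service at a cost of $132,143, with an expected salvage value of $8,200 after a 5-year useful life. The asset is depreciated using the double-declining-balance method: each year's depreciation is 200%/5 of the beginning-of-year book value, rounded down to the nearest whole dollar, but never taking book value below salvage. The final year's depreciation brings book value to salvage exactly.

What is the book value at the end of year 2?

Depreciable base = $132,143 − $8,200 = $123,943.
Year 1: ⌊$132,143 × 200%/5⌋ = $52,857. Book value $79,286.
Year 2: ⌊$79,286 × 200%/5⌋ = $31,714. Book value $47,572.

$47,572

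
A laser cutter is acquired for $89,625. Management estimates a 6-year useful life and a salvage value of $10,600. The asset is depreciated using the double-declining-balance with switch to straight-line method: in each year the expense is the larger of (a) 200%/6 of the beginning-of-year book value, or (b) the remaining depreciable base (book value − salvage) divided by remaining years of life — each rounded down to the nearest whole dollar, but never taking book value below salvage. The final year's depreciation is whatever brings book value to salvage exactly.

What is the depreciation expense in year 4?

$8,852

Depreciable base = $89,625 − $10,600 = $79,025.
Year 1: DB = ⌊$89,625 × 200%/6⌋ = $29,875; SL = ⌊$79,025/6⌋ = $13,170 → take DB $29,875. Book value $59,750.
Year 2: DB = ⌊$59,750 × 200%/6⌋ = $19,916; SL = ⌊$49,150/5⌋ = $9,830 → take DB $19,916. Book value $39,834.
Year 3: DB = ⌊$39,834 × 200%/6⌋ = $13,278; SL = ⌊$29,234/4⌋ = $7,308 → take DB $13,278. Book value $26,556.
Year 4: DB = ⌊$26,556 × 200%/6⌋ = $8,852; SL = ⌊$15,956/3⌋ = $5,318 → take DB $8,852. Book value $17,704.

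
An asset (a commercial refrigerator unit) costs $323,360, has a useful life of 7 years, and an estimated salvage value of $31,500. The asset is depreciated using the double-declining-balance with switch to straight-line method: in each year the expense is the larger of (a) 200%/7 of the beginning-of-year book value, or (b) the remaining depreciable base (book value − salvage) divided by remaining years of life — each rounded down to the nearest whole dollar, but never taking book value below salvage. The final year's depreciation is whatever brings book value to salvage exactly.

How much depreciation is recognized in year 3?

$47,137

Depreciable base = $323,360 − $31,500 = $291,860.
Year 1: DB = ⌊$323,360 × 200%/7⌋ = $92,388; SL = ⌊$291,860/7⌋ = $41,694 → take DB $92,388. Book value $230,972.
Year 2: DB = ⌊$230,972 × 200%/7⌋ = $65,992; SL = ⌊$199,472/6⌋ = $33,245 → take DB $65,992. Book value $164,980.
Year 3: DB = ⌊$164,980 × 200%/7⌋ = $47,137; SL = ⌊$133,480/5⌋ = $26,696 → take DB $47,137. Book value $117,843.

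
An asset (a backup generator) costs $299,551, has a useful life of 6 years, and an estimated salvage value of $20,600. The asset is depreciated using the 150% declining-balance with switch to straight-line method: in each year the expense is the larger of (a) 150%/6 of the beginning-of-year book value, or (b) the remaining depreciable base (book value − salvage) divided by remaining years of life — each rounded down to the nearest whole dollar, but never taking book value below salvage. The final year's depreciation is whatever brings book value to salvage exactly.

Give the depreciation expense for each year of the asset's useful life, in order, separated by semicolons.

$74,887; $56,166; $42,124; $35,258; $35,258; $35,258

Depreciable base = $299,551 − $20,600 = $278,951.
Year 1: DB = ⌊$299,551 × 150%/6⌋ = $74,887; SL = ⌊$278,951/6⌋ = $46,491 → take DB $74,887. Book value $224,664.
Year 2: DB = ⌊$224,664 × 150%/6⌋ = $56,166; SL = ⌊$204,064/5⌋ = $40,812 → take DB $56,166. Book value $168,498.
Year 3: DB = ⌊$168,498 × 150%/6⌋ = $42,124; SL = ⌊$147,898/4⌋ = $36,974 → take DB $42,124. Book value $126,374.
Year 4: DB = ⌊$126,374 × 150%/6⌋ = $31,593; SL = ⌊$105,774/3⌋ = $35,258 → take SL $35,258. Book value $91,116.
Year 5: DB = ⌊$91,116 × 150%/6⌋ = $22,779; SL = ⌊$70,516/2⌋ = $35,258 → take SL $35,258. Book value $55,858.
Year 6 (final): $55,858 − $20,600 = $35,258. Book value $20,600.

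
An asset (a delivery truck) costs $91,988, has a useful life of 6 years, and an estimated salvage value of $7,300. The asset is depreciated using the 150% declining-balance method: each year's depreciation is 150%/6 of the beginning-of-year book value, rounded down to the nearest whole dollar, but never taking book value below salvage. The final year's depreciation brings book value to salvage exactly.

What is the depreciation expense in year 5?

$7,276

Depreciable base = $91,988 − $7,300 = $84,688.
Year 1: ⌊$91,988 × 150%/6⌋ = $22,997. Book value $68,991.
Year 2: ⌊$68,991 × 150%/6⌋ = $17,247. Book value $51,744.
Year 3: ⌊$51,744 × 150%/6⌋ = $12,936. Book value $38,808.
Year 4: ⌊$38,808 × 150%/6⌋ = $9,702. Book value $29,106.
Year 5: ⌊$29,106 × 150%/6⌋ = $7,276. Book value $21,830.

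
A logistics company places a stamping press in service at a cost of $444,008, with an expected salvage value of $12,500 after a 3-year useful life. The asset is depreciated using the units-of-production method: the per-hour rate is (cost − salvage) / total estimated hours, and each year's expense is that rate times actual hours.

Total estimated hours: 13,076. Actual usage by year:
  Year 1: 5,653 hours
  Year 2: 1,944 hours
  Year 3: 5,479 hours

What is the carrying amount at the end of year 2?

Depreciable base = $444,008 − $12,500 = $431,508.
Rate = $431,508 / 13,076 hours = $33 per hour.
Year 1: 5,653 × $33 = $186,549. Book value $257,459.
Year 2: 1,944 × $33 = $64,152. Book value $193,307.

$193,307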